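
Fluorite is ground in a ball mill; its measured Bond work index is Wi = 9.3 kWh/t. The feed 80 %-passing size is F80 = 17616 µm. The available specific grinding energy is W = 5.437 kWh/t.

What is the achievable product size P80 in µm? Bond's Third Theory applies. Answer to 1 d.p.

P80 = 229.6 µm

Bond:  W = 10 Wi (1/√P − 1/√F)
1/√P80 = 1/√F80 + W/(10·Wi)
  = 5.4370/(10·9.3) + 1/√17616 = 0.058462 + 0.007534 = 0.065997
P80 = (1/0.065997)² = 15.1523² = 229.59 µm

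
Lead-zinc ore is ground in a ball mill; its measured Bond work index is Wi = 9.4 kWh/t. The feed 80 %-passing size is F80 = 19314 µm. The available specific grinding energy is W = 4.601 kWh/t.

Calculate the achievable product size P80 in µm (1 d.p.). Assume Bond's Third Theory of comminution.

P80 = 317.3 µm

W = 10·Wi·[P80^(−½) − F80^(−½)]
⇒ 1/√P80 = W/(10·Wi) + 1/√F80
  = 4.6010/(10·9.4) + 1/√19314 = 0.048947 + 0.007196 = 0.056142
P80 = (1/0.056142)² = 17.8119² = 317.26 µm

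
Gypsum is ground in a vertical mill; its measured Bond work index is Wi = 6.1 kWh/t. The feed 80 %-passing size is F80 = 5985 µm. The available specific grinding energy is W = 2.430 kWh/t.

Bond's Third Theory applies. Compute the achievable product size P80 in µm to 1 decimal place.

W_Bond = 10·Wi·(1/√P₈₀ − 1/√F₈₀)
P80^(−½) = W/(10 Wi) + F80^(−½)
  = 2.4300/(10·6.1) + 1/√5985 = 0.039836 + 0.012926 = 0.052762
P80 = (1/0.052762)² = 18.9530² = 359.22 µm

P80 = 359.2 µm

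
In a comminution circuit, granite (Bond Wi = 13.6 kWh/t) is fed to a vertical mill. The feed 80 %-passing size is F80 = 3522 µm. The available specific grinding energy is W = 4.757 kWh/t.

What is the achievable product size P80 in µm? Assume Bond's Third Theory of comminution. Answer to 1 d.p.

Bond:  W = 10 Wi (1/√P − 1/√F)
P80^-0.5 = F80^-0.5 + W/(10 Wi)
  = 4.7570/(10·13.6) + 1/√3522 = 0.034978 + 0.016850 = 0.051828
P80 = (1/0.051828)² = 19.2945² = 372.28 µm

P80 = 372.3 µm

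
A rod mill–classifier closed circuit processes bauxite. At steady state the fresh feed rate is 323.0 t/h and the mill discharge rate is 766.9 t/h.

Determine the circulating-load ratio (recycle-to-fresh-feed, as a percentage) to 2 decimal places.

CL = 137.43 %

Steady state: M = F + R.
R = M − F = 766.9 − 323.0 = 443.9 t/h
CL = 100·R/F = 100·443.9/323.0 = 137.43 %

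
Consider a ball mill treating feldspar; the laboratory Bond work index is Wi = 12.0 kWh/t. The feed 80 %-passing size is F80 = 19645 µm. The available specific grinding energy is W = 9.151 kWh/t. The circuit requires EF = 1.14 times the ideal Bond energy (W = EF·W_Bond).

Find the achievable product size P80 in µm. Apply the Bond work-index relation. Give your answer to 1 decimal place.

P80 = 182.5 µm

W = 10 Wi (1/√P80 − 1/√F80)  [Bond]
W_Bond = W / EF = 9.151 / 1.14 = 8.0272 kWh/t
⇒ 1/√P80 = W_Bond/(10 Wi) + 1/√F80
  = 8.0272/(10·12.0) + 1/√19645 = 0.066893 + 0.007135 = 0.074028
P80 = (1/0.074028)² = 13.5084² = 182.48 µm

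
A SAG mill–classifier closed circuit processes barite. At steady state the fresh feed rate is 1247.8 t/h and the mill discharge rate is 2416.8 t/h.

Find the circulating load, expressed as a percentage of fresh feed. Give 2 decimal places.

Mill node: discharge = fresh + recycle.
R = M − F = 2416.8 − 1247.8 = 1169.0 t/h
CL = 100·R/F = 100·1169.0/1247.8 = 93.68 %

CL = 93.68 %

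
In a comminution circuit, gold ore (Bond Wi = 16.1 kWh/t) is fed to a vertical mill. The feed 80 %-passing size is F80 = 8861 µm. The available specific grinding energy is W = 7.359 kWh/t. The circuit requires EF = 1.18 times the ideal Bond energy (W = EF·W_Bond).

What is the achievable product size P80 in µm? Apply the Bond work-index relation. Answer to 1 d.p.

W = 10 Wi (P80^-0.5 − F80^-0.5)
W_Bond = W / EF = 7.359 / 1.18 = 6.2364 kWh/t
P80^(−½) = W_Bond/(10 Wi) + F80^(−½)
  = 6.2364/(10·16.1) + 1/√8861 = 0.038736 + 0.010623 = 0.049359
P80 = (1/0.049359)² = 20.2598² = 410.46 µm

P80 = 410.5 µm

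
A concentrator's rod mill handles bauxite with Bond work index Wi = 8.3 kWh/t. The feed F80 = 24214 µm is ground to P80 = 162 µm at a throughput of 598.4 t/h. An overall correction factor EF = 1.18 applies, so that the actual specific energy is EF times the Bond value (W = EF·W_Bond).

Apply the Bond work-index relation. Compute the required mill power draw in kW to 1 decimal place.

P = 4228.0 kW

W = 10 Wi / √P80 − 10 Wi / √F80
W = 10·8.3·(1/√162 − 1/√24214) = 10·8.3·(0.072141) = 5.9877 kWh/t
W_actual = 1.18 × 5.9877 = 7.0655 kWh/t
P = W·T = 7.0655·598.4 = 4228.0 kW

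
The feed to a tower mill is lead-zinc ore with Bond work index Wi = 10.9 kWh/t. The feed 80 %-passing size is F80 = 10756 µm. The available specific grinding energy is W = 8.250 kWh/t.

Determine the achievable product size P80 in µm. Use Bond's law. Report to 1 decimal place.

W = 10 Wi (P80^-0.5 − F80^-0.5)
⇒ 1/√P80 = W/(10 Wi) + 1/√F80
  = 8.2500/(10·10.9) + 1/√10756 = 0.075688 + 0.009642 = 0.085330
P80 = (1/0.085330)² = 11.7192² = 137.34 µm

P80 = 137.3 µm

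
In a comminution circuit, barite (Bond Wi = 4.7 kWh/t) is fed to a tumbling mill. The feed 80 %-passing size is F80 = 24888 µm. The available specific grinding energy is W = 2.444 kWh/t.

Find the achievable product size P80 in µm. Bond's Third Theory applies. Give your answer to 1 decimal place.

Bond: W = 10·Wi·(1/√P80 − 1/√F80)
⇒ 1/√P80 = W/(10 Wi) + 1/√F80
  = 2.4440/(10·4.7) + 1/√24888 = 0.052000 + 0.006339 = 0.058339
P80 = (1/0.058339)² = 17.1413² = 293.82 µm

P80 = 293.8 µm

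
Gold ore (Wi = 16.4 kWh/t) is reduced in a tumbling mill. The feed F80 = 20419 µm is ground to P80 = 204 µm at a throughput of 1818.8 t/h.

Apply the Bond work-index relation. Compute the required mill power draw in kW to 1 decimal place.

W = 10 Wi (1/√P80 − 1/√F80)  [Bond]
W = 10·16.4·(1/√204 − 1/√20419) = 10·16.4·(0.063016) = 10.3346 kWh/t
Mill draw = 10.3346 × 1818.8 = 18796.6 kW

P = 18796.6 kW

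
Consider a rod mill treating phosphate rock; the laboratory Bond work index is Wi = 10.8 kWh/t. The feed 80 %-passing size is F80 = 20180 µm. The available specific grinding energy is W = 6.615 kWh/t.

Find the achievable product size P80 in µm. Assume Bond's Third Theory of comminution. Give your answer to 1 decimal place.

Bond: W = 10·Wi·(1/√P80 − 1/√F80)
P80^(−½) = W/(10 Wi) + F80^(−½)
  = 6.6150/(10·10.8) + 1/√20180 = 0.061250 + 0.007039 = 0.068289
P80 = (1/0.068289)² = 14.6435² = 214.43 µm

P80 = 214.4 µm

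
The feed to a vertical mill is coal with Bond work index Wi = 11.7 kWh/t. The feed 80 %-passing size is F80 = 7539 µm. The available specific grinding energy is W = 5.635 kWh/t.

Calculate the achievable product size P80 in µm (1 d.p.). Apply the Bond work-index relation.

P80 = 280.8 µm

W_Bond = 10·Wi·(1/√P₈₀ − 1/√F₈₀)
⇒ 1/√P80 = W/(10 Wi) + 1/√F80
  = 5.6350/(10·11.7) + 1/√7539 = 0.048162 + 0.011517 = 0.059679
P80 = (1/0.059679)² = 16.7562² = 280.77 µm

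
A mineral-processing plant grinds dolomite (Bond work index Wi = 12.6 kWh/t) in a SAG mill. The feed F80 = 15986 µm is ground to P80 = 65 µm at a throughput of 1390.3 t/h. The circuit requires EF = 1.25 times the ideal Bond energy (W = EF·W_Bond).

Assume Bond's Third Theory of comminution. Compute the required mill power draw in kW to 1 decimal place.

P = 25428.3 kW

W_Bond = 10·Wi·(1/√P₈₀ − 1/√F₈₀)
W = 10·12.6·(1/√65 − 1/√15986) = 10·12.6·(0.116126) = 14.6318 kWh/t
Corrected W = EF·W_Bond = 1.25·14.6318 = 18.2898 kWh/t
Power = W × throughput = 18.2898 kWh/t × 1390.3 t/h = 25428.3 kW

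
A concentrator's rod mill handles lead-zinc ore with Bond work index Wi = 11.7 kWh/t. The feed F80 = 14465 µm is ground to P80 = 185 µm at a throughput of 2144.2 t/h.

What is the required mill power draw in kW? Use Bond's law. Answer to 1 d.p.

W = 10 Wi / √P80 − 10 Wi / √F80
W = 10·11.7·(1/√185 − 1/√14465) = 10·11.7·(0.065207) = 7.6292 kWh/t
Power = W × throughput = 7.6292 kWh/t × 2144.2 t/h = 16358.5 kW

P = 16358.5 kW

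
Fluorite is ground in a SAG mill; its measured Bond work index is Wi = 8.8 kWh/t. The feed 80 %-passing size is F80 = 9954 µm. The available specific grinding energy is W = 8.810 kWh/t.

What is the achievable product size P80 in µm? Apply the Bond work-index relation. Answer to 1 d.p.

W = 10·Wi·(P80^(-½) − F80^(-½))
⇒ 1/√P80 = W/(10 Wi) + 1/√F80
  = 8.8100/(10·8.8) + 1/√9954 = 0.100114 + 0.010023 = 0.110137
P80 = (1/0.110137)² = 9.0796² = 82.44 µm

P80 = 82.4 µm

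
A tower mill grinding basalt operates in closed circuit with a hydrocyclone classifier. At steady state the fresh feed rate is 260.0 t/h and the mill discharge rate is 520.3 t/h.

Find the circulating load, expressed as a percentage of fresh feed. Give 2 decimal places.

CL = 100.12 %

Mill node: discharge = fresh + recycle.
R = M − F = 520.3 − 260.0 = 260.3 t/h
CL = 100·R/F = 100·260.3/260.0 = 100.12 %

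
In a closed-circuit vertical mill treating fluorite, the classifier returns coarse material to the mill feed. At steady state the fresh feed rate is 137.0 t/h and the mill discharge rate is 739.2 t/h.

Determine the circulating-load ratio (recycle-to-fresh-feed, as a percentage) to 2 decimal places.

CL = 439.56 %

Steady state: M = F + R.
R = M − F = 739.2 − 137.0 = 602.2 t/h
CL = 100·R/F = 100·602.2/137.0 = 439.56 %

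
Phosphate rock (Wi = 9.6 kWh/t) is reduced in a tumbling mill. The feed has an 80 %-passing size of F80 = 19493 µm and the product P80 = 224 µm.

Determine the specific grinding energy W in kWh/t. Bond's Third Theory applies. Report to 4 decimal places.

W = 10 Wi / √P80 − 10 Wi / √F80
1/√224 = 0.066815;  1/√19493 = 0.007162
W = 10·9.6·(0.066815 − 0.007162) = 5.7267 kWh/t

W = 5.7267 kWh/t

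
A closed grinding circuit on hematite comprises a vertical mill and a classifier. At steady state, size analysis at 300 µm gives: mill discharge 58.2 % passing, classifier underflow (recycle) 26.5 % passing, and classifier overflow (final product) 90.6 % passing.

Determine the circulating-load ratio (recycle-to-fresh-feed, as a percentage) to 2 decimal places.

CL = 102.21 %

Balance %-passing 300 µm (r = R/F):
Fd + Rd = Ru + Fo ⇒ R/F = (o−d)/(d−u)
r = (90.6 − 58.2)/(58.2 − 26.5) = 32.4/31.7 = 1.0221
CL = 100·r = 102.21 %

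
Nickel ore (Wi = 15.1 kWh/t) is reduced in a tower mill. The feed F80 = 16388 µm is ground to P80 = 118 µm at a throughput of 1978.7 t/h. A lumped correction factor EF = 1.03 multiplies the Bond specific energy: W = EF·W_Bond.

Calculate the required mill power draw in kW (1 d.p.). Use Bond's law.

Bond: W = 10·Wi·(1/√P80 − 1/√F80)
W = 10·15.1·(1/√118 − 1/√16388) = 10·15.1·(0.084246) = 12.7211 kWh/t
Apply correction: 12.7211 × 1.03 = 13.1028 kWh/t
Power = W × throughput = 13.1028 kWh/t × 1978.7 t/h = 25926.4 kW

P = 25926.4 kW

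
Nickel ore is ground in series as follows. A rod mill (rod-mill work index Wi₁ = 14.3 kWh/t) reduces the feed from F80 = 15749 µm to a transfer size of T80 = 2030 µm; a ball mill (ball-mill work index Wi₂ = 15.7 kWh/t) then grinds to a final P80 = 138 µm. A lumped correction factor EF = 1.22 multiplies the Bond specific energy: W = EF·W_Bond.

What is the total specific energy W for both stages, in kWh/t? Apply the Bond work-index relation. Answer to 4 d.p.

W = 14.5357 kWh/t

Bond: W = 10·Wi·(1/√P80 − 1/√F80)
Stage 1 (15749→2030 µm, Wi₁=14.3): W₁ = 10·14.3·(0.022195 − 0.007968) = 2.0344 kWh/t
Stage 2 (2030→138 µm, Wi₂=15.7): W₂ = 10·15.7·(0.085126 − 0.022195) = 9.8801 kWh/t
W = W₁ + W₂ = 2.0344 + 9.8801 = 11.9145 kWh/t
W_actual = 1.22 × 11.9145 = 14.5357 kWh/t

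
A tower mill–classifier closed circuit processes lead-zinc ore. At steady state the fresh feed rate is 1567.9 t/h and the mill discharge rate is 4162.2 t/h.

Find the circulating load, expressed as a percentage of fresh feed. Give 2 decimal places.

Discharge = new feed + return, hence
R = M − F = 4162.2 − 1567.9 = 2594.3 t/h
CL = 100·R/F = 100·2594.3/1567.9 = 165.46 %

CL = 165.46 %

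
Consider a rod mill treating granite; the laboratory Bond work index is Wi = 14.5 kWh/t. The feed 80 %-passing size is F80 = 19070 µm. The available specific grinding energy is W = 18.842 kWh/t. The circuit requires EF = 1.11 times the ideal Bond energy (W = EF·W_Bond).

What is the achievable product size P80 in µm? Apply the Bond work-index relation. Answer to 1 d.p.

P80 = 64.7 µm

Bond: W = 10·Wi·(1/√P80 − 1/√F80)
W_Bond = W / EF = 18.842 / 1.11 = 16.9748 kWh/t
P80^-0.5 = F80^-0.5 + W_Bond/(10 Wi)
  = 16.9748/(10·14.5) + 1/√19070 = 0.117067 + 0.007241 = 0.124309
P80 = (1/0.124309)² = 8.0445² = 64.71 µm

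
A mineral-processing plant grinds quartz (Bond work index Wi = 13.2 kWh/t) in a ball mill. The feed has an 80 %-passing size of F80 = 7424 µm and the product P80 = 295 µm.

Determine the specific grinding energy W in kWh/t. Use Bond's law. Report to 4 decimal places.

W = 10·Wi·[P80^(−½) − F80^(−½)]
1/√295 = 0.058222;  1/√7424 = 0.011606
W = 10·13.2·(0.058222 − 0.011606) = 6.1534 kWh/t

W = 6.1534 kWh/t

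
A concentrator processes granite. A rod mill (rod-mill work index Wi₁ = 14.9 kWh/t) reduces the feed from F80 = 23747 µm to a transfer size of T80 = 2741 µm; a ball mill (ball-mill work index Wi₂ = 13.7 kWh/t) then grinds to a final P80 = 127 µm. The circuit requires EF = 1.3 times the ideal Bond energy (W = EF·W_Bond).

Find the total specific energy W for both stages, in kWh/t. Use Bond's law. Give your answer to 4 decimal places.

W = 10 Wi / √P80 − 10 Wi / √F80
Stage 1 (23747→2741 µm, Wi₁=14.9): W₁ = 10·14.9·(0.019101 − 0.006489) = 1.8791 kWh/t
Stage 2 (2741→127 µm, Wi₂=13.7): W₂ = 10·13.7·(0.088736 − 0.019101) = 9.5400 kWh/t
W = W₁ + W₂ = 1.8791 + 9.5400 = 11.4191 kWh/t
W_actual = 1.3 × 11.4191 = 14.8448 kWh/t

W = 14.8448 kWh/t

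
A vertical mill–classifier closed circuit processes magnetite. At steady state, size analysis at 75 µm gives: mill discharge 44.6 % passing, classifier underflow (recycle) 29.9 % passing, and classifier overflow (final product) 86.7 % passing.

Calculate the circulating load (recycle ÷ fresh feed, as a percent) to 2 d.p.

Mass balance on the −75 µm fraction:
Fd + Rd = Ru + Fo ⇒ R/F = (o−d)/(d−u)
r = (86.7 − 44.6)/(44.6 − 29.9) = 42.1/14.7 = 2.8639
CL = 100·r = 286.39 %

CL = 286.39 %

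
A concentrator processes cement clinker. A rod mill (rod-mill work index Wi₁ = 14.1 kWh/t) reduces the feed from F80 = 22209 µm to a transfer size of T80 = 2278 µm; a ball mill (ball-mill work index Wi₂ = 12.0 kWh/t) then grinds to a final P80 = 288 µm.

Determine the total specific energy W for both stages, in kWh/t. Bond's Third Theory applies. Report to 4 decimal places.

W = 6.5649 kWh/t

W = 10·Wi·(P80^(-½) − F80^(-½))
Stage 1 (22209→2278 µm, Wi₁=14.1): W₁ = 10·14.1·(0.020952 − 0.006710) = 2.0081 kWh/t
Stage 2 (2278→288 µm, Wi₂=12.0): W₂ = 10·12.0·(0.058926 − 0.020952) = 4.5568 kWh/t
W = W₁ + W₂ = 2.0081 + 4.5568 = 6.5649 kWh/t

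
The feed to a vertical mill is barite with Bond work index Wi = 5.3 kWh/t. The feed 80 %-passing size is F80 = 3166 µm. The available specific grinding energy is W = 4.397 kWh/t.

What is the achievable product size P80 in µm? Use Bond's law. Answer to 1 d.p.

Bond:  W = 10 Wi (1/√P − 1/√F)
1/√P80 = 1/√F80 + W/(10·Wi)
  = 4.3970/(10·5.3) + 1/√3166 = 0.082962 + 0.017772 = 0.100735
P80 = (1/0.100735)² = 9.9271² = 98.55 µm

P80 = 98.5 µm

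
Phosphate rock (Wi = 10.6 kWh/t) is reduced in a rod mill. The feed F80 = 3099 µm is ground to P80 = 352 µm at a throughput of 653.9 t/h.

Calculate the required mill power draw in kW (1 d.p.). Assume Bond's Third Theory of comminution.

P = 2449.3 kW

W_Bond = 10·Wi·(1/√P₈₀ − 1/√F₈₀)
W = 10·10.6·(1/√352 − 1/√3099) = 10·10.6·(0.035337) = 3.7457 kWh/t
P_mill = W·ṁ = 3.7457·653.9 = 2449.3 kW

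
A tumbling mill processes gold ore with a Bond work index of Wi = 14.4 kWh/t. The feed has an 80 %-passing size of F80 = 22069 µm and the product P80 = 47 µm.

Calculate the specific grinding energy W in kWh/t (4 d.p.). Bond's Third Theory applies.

W = 20.0352 kWh/t

W = 10 Wi (P80^-0.5 − F80^-0.5)
1/√47 = 0.145865;  1/√22069 = 0.006731
W = 10·14.4·(0.145865 − 0.006731) = 20.0352 kWh/t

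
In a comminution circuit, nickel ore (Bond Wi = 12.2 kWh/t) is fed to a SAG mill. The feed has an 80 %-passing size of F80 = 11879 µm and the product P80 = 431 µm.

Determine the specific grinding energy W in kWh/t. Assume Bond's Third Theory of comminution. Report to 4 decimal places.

W = 10 Wi / √P80 − 10 Wi / √F80
1/√431 = 0.048168;  1/√11879 = 0.009175
W = 10·12.2·(0.048168 − 0.009175) = 4.7572 kWh/t

W = 4.7572 kWh/t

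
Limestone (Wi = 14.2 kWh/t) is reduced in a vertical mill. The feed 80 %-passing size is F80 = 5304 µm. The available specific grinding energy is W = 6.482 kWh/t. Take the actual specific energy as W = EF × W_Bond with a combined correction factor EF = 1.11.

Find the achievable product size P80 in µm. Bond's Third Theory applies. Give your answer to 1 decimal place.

W = 10·Wi·[P80^(−½) − F80^(−½)]
W_Bond = W / EF = 6.482 / 1.11 = 5.8396 kWh/t
⇒ 1/√P80 = W_Bond/(10·Wi) + 1/√F80
  = 5.8396/(10·14.2) + 1/√5304 = 0.041124 + 0.013731 = 0.054855
P80 = (1/0.054855)² = 18.2298² = 332.33 µm

P80 = 332.3 µm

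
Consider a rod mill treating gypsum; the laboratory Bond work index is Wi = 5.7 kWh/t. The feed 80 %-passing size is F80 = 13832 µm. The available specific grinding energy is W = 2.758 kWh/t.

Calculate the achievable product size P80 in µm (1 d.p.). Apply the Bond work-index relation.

W = 10 Wi (1/√P80 − 1/√F80)  [Bond]
⇒ 1/√P80 = W/(10 Wi) + 1/√F80
  = 2.7580/(10·5.7) + 1/√13832 = 0.048386 + 0.008503 = 0.056889
P80 = (1/0.056889)² = 17.5782² = 308.99 µm

P80 = 309.0 µm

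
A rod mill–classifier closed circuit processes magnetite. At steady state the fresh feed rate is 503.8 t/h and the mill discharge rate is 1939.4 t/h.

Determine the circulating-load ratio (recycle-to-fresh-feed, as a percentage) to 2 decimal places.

M = F + R at steady state, so:
R = M − F = 1939.4 − 503.8 = 1435.6 t/h
CL = 100·R/F = 100·1435.6/503.8 = 284.95 %

CL = 284.95 %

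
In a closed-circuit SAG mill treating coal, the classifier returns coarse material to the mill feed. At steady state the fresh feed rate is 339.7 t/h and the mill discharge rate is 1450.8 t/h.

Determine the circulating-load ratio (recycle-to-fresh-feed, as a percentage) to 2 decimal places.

CL = 327.08 %

M = F + R at steady state, so:
R = M − F = 1450.8 − 339.7 = 1111.1 t/h
CL = 100·R/F = 100·1111.1/339.7 = 327.08 %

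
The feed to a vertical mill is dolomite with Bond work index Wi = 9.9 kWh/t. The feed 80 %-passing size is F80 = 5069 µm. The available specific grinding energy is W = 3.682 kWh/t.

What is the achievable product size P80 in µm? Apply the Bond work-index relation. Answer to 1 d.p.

P80 = 380.9 µm

W = 10 Wi (1/√P80 − 1/√F80)  [Bond]
P80^-0.5 = F80^-0.5 + W/(10 Wi)
  = 3.6820/(10·9.9) + 1/√5069 = 0.037192 + 0.014046 = 0.051237
P80 = (1/0.051237)² = 19.5170² = 380.91 µm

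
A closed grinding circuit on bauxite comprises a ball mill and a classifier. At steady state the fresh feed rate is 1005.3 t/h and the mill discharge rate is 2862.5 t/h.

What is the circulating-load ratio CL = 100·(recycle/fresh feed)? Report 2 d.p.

M = F + R at steady state, so:
R = M − F = 2862.5 − 1005.3 = 1857.2 t/h
CL = 100·R/F = 100·1857.2/1005.3 = 184.74 %

CL = 184.74 %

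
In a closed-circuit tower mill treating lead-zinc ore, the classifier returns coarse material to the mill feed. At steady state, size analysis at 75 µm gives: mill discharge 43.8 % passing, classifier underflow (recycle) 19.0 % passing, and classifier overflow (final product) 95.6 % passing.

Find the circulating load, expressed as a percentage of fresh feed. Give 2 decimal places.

Classifier node, passing 75 µm:
r = (o − d)/(d − u)
r = (95.6 − 43.8)/(43.8 − 19.0) = 51.8/24.8 = 2.0887
CL = 100·r = 208.87 %

CL = 208.87 %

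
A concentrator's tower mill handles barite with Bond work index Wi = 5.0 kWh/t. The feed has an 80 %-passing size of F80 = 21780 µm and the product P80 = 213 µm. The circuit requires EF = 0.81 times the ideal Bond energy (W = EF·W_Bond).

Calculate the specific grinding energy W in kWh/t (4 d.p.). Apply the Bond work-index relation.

W = 2.5006 kWh/t

W = 10 Wi (P80^-0.5 − F80^-0.5)
1/√213 = 0.068519;  1/√21780 = 0.006776
W = 10·5.0·(0.068519 − 0.006776) = 3.0871 kWh/t
Apply correction: 3.0871 × 0.81 = 2.5006 kWh/t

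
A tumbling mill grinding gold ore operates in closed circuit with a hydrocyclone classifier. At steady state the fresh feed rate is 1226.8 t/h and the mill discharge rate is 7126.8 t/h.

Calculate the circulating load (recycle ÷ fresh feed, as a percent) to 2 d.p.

CL = 480.93 %

Steady state: M = F + R.
R = M − F = 7126.8 − 1226.8 = 5900.0 t/h
CL = 100·R/F = 100·5900.0/1226.8 = 480.93 %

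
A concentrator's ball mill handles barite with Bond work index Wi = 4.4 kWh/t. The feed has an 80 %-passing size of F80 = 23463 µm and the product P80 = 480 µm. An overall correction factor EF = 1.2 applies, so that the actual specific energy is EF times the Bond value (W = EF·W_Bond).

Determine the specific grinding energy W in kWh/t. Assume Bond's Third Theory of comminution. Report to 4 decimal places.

W = 10·Wi·[P80^(−½) − F80^(−½)]
1/√480 = 0.045644;  1/√23463 = 0.006528
W = 10·4.4·(0.045644 − 0.006528) = 1.7211 kWh/t
Apply correction: 1.7211 × 1.2 = 2.0653 kWh/t

W = 2.0653 kWh/t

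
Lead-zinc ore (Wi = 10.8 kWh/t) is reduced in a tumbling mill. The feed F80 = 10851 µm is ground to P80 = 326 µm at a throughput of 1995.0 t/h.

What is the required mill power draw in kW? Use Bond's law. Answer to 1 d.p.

W = 10 Wi (P80^-0.5 − F80^-0.5)
W = 10·10.8·(1/√326 − 1/√10851) = 10·10.8·(0.045785) = 4.9448 kWh/t
P_mill = W·ṁ = 4.9448·1995.0 = 9864.8 kW

P = 9864.8 kW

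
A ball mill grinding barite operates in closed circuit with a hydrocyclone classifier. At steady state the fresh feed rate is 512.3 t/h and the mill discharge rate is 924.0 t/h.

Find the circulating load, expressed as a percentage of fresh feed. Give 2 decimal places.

CL = 80.36 %

M = F + R at steady state, so:
R = M − F = 924.0 − 512.3 = 411.7 t/h
CL = 100·R/F = 100·411.7/512.3 = 80.36 %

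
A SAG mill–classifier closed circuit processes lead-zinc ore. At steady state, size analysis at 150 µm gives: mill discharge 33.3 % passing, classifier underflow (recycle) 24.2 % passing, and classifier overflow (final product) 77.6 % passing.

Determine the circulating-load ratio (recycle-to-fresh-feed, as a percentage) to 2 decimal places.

Mass balance on the −150 µm fraction:
(1+r)·d = r·u + o ⇒ r = (o−d)/(d−u)
r = (77.6 − 33.3)/(33.3 − 24.2) = 44.3/9.1 = 4.8681
CL = 100·r = 486.81 %

CL = 486.81 %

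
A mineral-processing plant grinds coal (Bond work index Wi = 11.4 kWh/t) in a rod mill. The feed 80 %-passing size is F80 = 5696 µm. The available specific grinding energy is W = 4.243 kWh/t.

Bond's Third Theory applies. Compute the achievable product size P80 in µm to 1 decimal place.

W = 10·Wi·[P80^(−½) − F80^(−½)]
P80^(−½) = W/(10 Wi) + F80^(−½)
  = 4.2430/(10·11.4) + 1/√5696 = 0.037219 + 0.013250 = 0.050469
P80 = (1/0.050469)² = 19.8140² = 392.60 µm

P80 = 392.6 µm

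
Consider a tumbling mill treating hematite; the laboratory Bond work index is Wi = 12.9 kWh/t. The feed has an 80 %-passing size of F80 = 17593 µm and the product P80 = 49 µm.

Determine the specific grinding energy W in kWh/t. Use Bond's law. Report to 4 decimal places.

W = 17.4560 kWh/t

Bond: W = 10·Wi·(1/√P80 − 1/√F80)
1/√49 = 0.142857;  1/√17593 = 0.007539
W = 10·12.9·(0.142857 − 0.007539) = 17.4560 kWh/t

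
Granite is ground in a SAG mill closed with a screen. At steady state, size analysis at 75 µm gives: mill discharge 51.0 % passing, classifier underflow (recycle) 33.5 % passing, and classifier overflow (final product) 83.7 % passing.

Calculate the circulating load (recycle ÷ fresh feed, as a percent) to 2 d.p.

Let r = R/F. Size balance at 75 µm:
Fd + Rd = Ru + Fo ⇒ R/F = (o−d)/(d−u)
r = (83.7 − 51.0)/(51.0 − 33.5) = 32.7/17.5 = 1.8686
CL = 100·r = 186.86 %

CL = 186.86 %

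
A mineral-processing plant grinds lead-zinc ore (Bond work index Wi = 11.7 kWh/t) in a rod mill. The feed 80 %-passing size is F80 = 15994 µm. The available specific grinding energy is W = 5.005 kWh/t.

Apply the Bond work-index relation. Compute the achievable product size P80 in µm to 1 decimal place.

W = 10·Wi·(P80^(-½) − F80^(-½))
P80^-0.5 = F80^-0.5 + W/(10 Wi)
  = 5.0050/(10·11.7) + 1/√15994 = 0.042778 + 0.007907 = 0.050685
P80 = (1/0.050685)² = 19.7297² = 389.26 µm

P80 = 389.3 µm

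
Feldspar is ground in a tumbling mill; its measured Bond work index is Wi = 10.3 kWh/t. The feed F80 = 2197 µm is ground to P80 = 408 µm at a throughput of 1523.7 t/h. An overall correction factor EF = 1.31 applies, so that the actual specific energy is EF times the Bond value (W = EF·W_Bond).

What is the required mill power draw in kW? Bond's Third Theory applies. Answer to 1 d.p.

W = 10 Wi (P80^-0.5 − F80^-0.5)
W = 10·10.3·(1/√408 − 1/√2197) = 10·10.3·(0.028173) = 2.9018 kWh/t
Corrected W = EF·W_Bond = 1.31·2.9018 = 3.8013 kWh/t
Mill draw = 3.8013 × 1523.7 = 5792.1 kW

P = 5792.1 kW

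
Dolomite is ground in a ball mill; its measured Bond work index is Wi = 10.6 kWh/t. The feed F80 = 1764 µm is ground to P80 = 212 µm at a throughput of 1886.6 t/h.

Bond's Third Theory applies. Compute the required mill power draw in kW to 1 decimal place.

W = 10 Wi / √P80 − 10 Wi / √F80
W = 10·10.6·(1/√212 − 1/√1764) = 10·10.6·(0.044871) = 4.7563 kWh/t
P_mill = W·ṁ = 4.7563·1886.6 = 8973.2 kW

P = 8973.2 kW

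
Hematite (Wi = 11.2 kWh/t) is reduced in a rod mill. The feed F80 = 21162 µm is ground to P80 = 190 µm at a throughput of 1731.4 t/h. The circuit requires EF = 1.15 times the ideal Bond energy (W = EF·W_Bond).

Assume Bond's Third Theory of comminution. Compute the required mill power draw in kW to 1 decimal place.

P = 14645.5 kW

Bond:  W = 10 Wi (1/√P − 1/√F)
W = 10·11.2·(1/√190 − 1/√21162) = 10·11.2·(0.065673) = 7.3554 kWh/t
Apply correction: 7.3554 × 1.15 = 8.4587 kWh/t
P = W·T = 8.4587·1731.4 = 14645.5 kW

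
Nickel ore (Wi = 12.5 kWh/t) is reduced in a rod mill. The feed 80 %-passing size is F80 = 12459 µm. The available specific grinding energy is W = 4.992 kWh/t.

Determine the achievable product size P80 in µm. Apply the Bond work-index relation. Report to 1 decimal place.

P80 = 418.3 µm

W = 10·Wi·[P80^(−½) − F80^(−½)]
P80^-0.5 = F80^-0.5 + W/(10 Wi)
  = 4.9920/(10·12.5) + 1/√12459 = 0.039936 + 0.008959 = 0.048895
P80 = (1/0.048895)² = 20.4520² = 418.28 µm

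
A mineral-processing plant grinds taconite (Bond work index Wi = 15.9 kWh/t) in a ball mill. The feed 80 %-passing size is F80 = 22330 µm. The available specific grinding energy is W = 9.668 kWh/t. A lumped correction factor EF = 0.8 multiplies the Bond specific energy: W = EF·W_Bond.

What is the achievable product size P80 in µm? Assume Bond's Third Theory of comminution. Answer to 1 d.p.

P80 = 146.2 µm

W = 10·Wi·(P80^(-½) − F80^(-½))
W_Bond = W / EF = 9.668 / 0.8 = 12.0850 kWh/t
P80^(−½) = W_Bond/(10 Wi) + F80^(−½)
  = 12.0850/(10·15.9) + 1/√22330 = 0.076006 + 0.006692 = 0.082698
P80 = (1/0.082698)² = 12.0921² = 146.22 µm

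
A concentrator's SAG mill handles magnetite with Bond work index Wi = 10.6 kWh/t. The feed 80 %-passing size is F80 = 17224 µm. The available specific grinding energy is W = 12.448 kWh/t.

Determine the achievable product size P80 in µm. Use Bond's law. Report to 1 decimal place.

P80 = 63.9 µm

W = 10 Wi (P80^-0.5 − F80^-0.5)
P80^-0.5 = F80^-0.5 + W/(10 Wi)
  = 12.4480/(10·10.6) + 1/√17224 = 0.117434 + 0.007620 = 0.125054
P80 = (1/0.125054)² = 7.9966² = 63.95 µm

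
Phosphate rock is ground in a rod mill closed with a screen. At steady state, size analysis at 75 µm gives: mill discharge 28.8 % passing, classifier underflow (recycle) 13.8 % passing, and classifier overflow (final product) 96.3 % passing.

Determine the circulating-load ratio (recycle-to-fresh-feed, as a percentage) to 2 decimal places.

Let r = R/F. Size balance at 75 µm:
(1+r)d = ru + o → r = (o−d)/(d−u)
r = (96.3 − 28.8)/(28.8 − 13.8) = 67.5/15.0 = 4.5000
CL = 100·r = 450.00 %

CL = 450.00 %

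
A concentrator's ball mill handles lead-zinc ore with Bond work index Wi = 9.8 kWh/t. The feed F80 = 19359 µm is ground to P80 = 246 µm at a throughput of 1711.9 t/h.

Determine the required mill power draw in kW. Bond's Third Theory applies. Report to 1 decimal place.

W = 10·Wi·(P80^(-½) − F80^(-½))
W = 10·9.8·(1/√246 − 1/√19359) = 10·9.8·(0.056570) = 5.5439 kWh/t
P_mill = W·ṁ = 5.5439·1711.9 = 9490.6 kW

P = 9490.6 kW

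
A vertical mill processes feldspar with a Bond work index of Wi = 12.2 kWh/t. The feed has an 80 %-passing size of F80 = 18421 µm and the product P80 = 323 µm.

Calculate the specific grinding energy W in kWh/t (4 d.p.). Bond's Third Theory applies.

W = 5.8894 kWh/t

W = 10 Wi (P80^-0.5 − F80^-0.5)
1/√323 = 0.055641;  1/√18421 = 0.007368
W = 10·12.2·(0.055641 − 0.007368) = 5.8894 kWh/t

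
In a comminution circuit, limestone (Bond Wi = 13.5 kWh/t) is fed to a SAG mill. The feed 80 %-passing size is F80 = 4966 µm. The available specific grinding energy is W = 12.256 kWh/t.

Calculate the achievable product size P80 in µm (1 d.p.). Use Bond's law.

Bond:  W = 10 Wi (1/√P − 1/√F)
⇒ 1/√P80 = W/(10·Wi) + 1/√F80
  = 12.2560/(10·13.5) + 1/√4966 = 0.090785 + 0.014190 = 0.104976
P80 = (1/0.104976)² = 9.5260² = 90.75 µm

P80 = 90.7 µm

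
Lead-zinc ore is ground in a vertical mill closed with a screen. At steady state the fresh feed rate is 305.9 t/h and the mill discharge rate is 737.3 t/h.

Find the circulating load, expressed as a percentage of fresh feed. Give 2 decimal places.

Mill node: discharge = fresh + recycle.
R = M − F = 737.3 − 305.9 = 431.4 t/h
CL = 100·R/F = 100·431.4/305.9 = 141.03 %

CL = 141.03 %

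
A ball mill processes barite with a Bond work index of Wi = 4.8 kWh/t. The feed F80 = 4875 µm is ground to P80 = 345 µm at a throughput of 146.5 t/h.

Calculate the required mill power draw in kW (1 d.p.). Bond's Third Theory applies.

P = 277.9 kW

W = 10 Wi (P80^-0.5 − F80^-0.5)
W = 10·4.8·(1/√345 − 1/√4875) = 10·4.8·(0.039516) = 1.8968 kWh/t
P = W·T = 1.8968·146.5 = 277.9 kW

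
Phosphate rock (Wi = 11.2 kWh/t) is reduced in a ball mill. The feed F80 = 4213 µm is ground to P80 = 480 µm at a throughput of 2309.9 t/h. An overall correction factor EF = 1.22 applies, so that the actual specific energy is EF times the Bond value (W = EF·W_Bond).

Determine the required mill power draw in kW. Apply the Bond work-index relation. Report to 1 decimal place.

W = 10 Wi (1/√P80 − 1/√F80)  [Bond]
W = 10·11.2·(1/√480 − 1/√4213) = 10·11.2·(0.030237) = 3.3865 kWh/t
Corrected W = EF·W_Bond = 1.22·3.3865 = 4.1316 kWh/t
Power = W × throughput = 4.1316 kWh/t × 2309.9 t/h = 9543.6 kW

P = 9543.6 kW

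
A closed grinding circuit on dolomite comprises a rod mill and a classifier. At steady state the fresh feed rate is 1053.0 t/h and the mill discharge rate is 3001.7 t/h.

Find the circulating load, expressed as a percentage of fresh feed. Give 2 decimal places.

Steady state: M = F + R.
R = M − F = 3001.7 − 1053.0 = 1948.7 t/h
CL = 100·R/F = 100·1948.7/1053.0 = 185.06 %

CL = 185.06 %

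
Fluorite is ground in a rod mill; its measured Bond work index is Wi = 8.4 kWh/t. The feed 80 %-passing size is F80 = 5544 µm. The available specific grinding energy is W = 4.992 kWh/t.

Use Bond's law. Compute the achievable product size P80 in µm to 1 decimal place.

W = 10 Wi (P80^-0.5 − F80^-0.5)
1/√P80 = 1/√F80 + W/(10·Wi)
  = 4.9920/(10·8.4) + 1/√5544 = 0.059429 + 0.013430 = 0.072859
P80 = (1/0.072859)² = 13.7251² = 188.38 µm

P80 = 188.4 µm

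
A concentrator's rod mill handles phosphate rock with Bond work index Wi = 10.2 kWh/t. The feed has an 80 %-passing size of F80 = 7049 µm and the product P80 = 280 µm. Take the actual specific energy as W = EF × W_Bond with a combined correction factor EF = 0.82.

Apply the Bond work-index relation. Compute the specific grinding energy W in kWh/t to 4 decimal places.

W = 4.0022 kWh/t

W = 10·Wi·(P80^(-½) − F80^(-½))
1/√280 = 0.059761;  1/√7049 = 0.011911
W = 10·10.2·(0.059761 − 0.011911) = 4.8808 kWh/t
W_actual = 0.82 × 4.8808 = 4.0022 kWh/t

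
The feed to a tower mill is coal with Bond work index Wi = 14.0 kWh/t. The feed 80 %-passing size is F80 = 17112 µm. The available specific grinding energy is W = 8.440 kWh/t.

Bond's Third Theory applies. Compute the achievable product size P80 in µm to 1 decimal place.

W = 10 Wi (1/√P80 − 1/√F80)  [Bond]
⇒ 1/√P80 = W/(10 Wi) + 1/√F80
  = 8.4400/(10·14.0) + 1/√17112 = 0.060286 + 0.007645 = 0.067930
P80 = (1/0.067930)² = 14.7210² = 216.71 µm

P80 = 216.7 µm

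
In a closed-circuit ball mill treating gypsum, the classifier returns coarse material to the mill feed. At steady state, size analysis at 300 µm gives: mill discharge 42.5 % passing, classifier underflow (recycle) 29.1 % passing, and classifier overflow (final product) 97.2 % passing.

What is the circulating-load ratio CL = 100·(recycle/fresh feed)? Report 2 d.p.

Classifier node, passing 300 µm:
(1+r)·d = r·u + o ⇒ r = (o−d)/(d−u)
r = (97.2 − 42.5)/(42.5 − 29.1) = 54.7/13.4 = 4.0821
CL = 100·r = 408.21 %

CL = 408.21 %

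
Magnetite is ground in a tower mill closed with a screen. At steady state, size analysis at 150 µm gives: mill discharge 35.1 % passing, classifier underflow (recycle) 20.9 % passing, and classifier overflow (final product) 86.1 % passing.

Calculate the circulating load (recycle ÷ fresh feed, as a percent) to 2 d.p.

CL = 359.15 %

Classifier node, passing 150 µm:
(1+r)·d = r·u + o ⇒ r = (o−d)/(d−u)
r = (86.1 − 35.1)/(35.1 − 20.9) = 51.0/14.2 = 3.5915
CL = 100·r = 359.15 %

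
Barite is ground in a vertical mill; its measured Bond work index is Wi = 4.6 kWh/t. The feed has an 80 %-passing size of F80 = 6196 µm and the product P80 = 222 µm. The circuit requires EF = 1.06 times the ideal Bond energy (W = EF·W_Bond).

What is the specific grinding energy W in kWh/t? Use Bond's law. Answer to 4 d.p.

W = 2.6531 kWh/t

W = 10 Wi (1/√P80 − 1/√F80)  [Bond]
1/√222 = 0.067116;  1/√6196 = 0.012704
W = 10·4.6·(0.067116 − 0.012704) = 2.5029 kWh/t
Corrected W = EF·W_Bond = 1.06·2.5029 = 2.6531 kWh/t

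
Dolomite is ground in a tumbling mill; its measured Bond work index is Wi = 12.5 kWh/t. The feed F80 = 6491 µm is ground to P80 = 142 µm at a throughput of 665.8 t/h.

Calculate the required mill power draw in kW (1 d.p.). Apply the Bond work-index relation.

P = 5951.1 kW

W = 10 Wi / √P80 − 10 Wi / √F80
W = 10·12.5·(1/√142 − 1/√6491) = 10·12.5·(0.071506) = 8.9383 kWh/t
Mill draw = 8.9383 × 665.8 = 5951.1 kW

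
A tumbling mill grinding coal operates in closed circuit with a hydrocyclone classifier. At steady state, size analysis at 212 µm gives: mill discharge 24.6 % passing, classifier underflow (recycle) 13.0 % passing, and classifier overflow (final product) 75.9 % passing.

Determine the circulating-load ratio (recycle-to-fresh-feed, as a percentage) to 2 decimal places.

CL = 442.24 %

Two-product formula at 212 µm:
d + r·d = r·u + o → r(d−u) = o−d
r = (75.9 − 24.6)/(24.6 − 13.0) = 51.3/11.6 = 4.4224
CL = 100·r = 442.24 %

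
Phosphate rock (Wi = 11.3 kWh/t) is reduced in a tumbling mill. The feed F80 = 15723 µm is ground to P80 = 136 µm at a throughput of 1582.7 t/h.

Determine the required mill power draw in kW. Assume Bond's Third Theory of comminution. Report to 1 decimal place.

W = 10 Wi (P80^-0.5 − F80^-0.5)
W = 10·11.3·(1/√136 − 1/√15723) = 10·11.3·(0.077774) = 8.7885 kWh/t
Power = W × throughput = 8.7885 kWh/t × 1582.7 t/h = 13909.5 kW

P = 13909.5 kW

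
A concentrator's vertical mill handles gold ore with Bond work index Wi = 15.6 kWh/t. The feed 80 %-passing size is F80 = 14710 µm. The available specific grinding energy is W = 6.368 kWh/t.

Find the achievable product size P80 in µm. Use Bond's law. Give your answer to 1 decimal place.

W_Bond = 10·Wi·(1/√P₈₀ − 1/√F₈₀)
1/√P80 = 1/√F80 + W/(10·Wi)
  = 6.3680/(10·15.6) + 1/√14710 = 0.040821 + 0.008245 = 0.049066
P80 = (1/0.049066)² = 20.3809² = 415.38 µm

P80 = 415.4 µm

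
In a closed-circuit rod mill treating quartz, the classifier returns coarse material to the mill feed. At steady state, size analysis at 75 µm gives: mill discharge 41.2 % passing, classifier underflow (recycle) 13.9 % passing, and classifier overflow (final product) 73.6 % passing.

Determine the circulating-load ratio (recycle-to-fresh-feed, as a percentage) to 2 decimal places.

Let r = R/F. Size balance at 75 µm:
d + r·d = r·u + o → r(d−u) = o−d
r = (73.6 − 41.2)/(41.2 − 13.9) = 32.4/27.3 = 1.1868
CL = 100·r = 118.68 %

CL = 118.68 %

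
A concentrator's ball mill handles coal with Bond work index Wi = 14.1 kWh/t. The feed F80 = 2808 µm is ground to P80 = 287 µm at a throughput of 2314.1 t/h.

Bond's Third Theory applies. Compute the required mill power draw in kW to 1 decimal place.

P = 13102.7 kW

Bond: W = 10·Wi·(1/√P80 − 1/√F80)
W = 10·14.1·(1/√287 − 1/√2808) = 10·14.1·(0.040157) = 5.6621 kWh/t
Power = W × throughput = 5.6621 kWh/t × 2314.1 t/h = 13102.7 kW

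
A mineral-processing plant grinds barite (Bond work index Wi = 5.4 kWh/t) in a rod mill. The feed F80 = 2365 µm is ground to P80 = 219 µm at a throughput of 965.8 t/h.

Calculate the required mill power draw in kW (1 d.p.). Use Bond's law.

P = 2451.8 kW

Bond: W = 10·Wi·(1/√P80 − 1/√F80)
W = 10·5.4·(1/√219 − 1/√2365) = 10·5.4·(0.047011) = 2.5386 kWh/t
Mill draw = 2.5386 × 965.8 = 2451.8 kW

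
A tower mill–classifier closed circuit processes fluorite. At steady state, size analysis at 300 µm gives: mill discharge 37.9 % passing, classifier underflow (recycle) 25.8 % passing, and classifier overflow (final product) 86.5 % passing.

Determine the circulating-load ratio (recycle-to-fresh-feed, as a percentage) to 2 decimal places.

CL = 401.65 %

Let r = R/F. Size balance at 300 µm:
Fd + Rd = Ru + Fo ⇒ R/F = (o−d)/(d−u)
r = (86.5 − 37.9)/(37.9 − 25.8) = 48.6/12.1 = 4.0165
CL = 100·r = 401.65 %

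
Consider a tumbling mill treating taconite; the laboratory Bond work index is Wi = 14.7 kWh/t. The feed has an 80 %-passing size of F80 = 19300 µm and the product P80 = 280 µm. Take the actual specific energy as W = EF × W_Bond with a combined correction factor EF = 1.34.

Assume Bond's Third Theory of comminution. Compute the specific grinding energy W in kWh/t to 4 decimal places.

W = 10.3539 kWh/t

W = 10 Wi (P80^-0.5 − F80^-0.5)
1/√280 = 0.059761;  1/√19300 = 0.007198
W = 10·14.7·(0.059761 − 0.007198) = 7.7268 kWh/t
Corrected W = EF·W_Bond = 1.34·7.7268 = 10.3539 kWh/t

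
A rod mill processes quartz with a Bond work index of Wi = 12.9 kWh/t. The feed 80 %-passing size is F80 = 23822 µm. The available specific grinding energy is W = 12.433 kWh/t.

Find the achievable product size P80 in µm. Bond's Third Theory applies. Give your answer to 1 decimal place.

P80 = 94.5 µm

Bond: W = 10·Wi·(1/√P80 − 1/√F80)
P80^-0.5 = F80^-0.5 + W/(10 Wi)
  = 12.4330/(10·12.9) + 1/√23822 = 0.096380 + 0.006479 = 0.102859
P80 = (1/0.102859)² = 9.7221² = 94.52 µm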